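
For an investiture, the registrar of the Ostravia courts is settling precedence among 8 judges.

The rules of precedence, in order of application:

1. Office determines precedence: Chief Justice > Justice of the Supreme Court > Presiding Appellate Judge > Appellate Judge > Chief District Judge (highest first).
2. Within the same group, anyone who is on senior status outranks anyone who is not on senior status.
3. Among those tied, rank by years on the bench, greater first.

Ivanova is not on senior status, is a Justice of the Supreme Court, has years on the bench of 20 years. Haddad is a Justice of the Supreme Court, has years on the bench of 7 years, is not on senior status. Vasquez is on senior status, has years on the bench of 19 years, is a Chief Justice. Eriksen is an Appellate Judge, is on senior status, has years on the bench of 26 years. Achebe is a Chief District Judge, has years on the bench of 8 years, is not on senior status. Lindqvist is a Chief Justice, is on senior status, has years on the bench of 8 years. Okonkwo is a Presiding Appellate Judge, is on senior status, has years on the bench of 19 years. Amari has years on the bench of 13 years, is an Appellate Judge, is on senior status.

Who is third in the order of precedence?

By office: Vasquez and Lindqvist (Chief Justice); then Ivanova and Haddad (Justice of the Supreme Court); then Okonkwo (Presiding Appellate Judge); then Eriksen and Amari (Appellate Judge); then Achebe (Chief District Judge).
Vasquez and Lindqvist are each on senior status, so the next rule applies.
Among Vasquez and Lindqvist, by years on the bench (higher first): Vasquez (19 years) before Lindqvist (8 years).
Ivanova and Haddad are each not on senior status, so the next rule applies.
Among Ivanova and Haddad, by years on the bench (higher first): Ivanova (20 years) before Haddad (7 years).
Eriksen and Amari are each on senior status, so the next rule applies.
Among Eriksen and Amari, by years on the bench (higher first): Eriksen (26 years) before Amari (13 years).
Order: Vasquez, Lindqvist, Ivanova, Haddad, Okonkwo, Eriksen, Amari, Achebe.

Ivanova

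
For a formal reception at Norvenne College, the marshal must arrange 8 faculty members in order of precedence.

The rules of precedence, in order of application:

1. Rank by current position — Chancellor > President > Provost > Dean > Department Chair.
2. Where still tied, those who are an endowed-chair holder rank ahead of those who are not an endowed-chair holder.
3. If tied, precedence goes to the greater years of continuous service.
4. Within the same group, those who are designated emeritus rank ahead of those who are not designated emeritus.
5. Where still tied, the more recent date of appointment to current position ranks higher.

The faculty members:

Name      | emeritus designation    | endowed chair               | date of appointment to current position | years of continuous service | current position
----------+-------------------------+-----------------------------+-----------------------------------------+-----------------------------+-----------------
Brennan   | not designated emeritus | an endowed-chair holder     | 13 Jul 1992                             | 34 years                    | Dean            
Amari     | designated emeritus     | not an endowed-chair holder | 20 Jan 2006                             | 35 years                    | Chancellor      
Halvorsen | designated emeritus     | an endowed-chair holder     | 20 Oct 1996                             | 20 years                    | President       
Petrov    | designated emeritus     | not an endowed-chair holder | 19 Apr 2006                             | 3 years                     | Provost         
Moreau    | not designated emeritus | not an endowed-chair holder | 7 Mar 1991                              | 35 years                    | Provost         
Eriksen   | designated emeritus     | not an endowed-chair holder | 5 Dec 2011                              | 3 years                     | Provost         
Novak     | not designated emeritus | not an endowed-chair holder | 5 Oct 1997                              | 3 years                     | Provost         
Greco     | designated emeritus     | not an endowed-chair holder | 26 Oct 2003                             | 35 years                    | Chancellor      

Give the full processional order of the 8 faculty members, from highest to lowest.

By current position: Amari and Greco (Chancellor); then Halvorsen (President); then Moreau, Eriksen, Petrov and Novak (Provost); then Brennan (Dean).
Amari and Greco are each not an endowed-chair holder, so the next rule applies.
Amari and Greco both have years of continuous service 35 years, so the next rule applies.
Amari and Greco are each designated emeritus, so the next rule applies.
Among Amari and Greco, by date of appointment to current position (later first): Amari (20 Jan 2006) before Greco (26 Oct 2003).
Moreau, Eriksen, Petrov and Novak are each not an endowed-chair holder, so the next rule applies.
Among Moreau, Eriksen, Petrov and Novak, by years of continuous service (higher first): Moreau (35 years) before Eriksen, Petrov and Novak (3 years).
Among Eriksen, Petrov and Novak, designated emeritus before not designated emeritus: Eriksen and Petrov (designated emeritus) before Novak (not designated emeritus).
Among Eriksen and Petrov, by date of appointment to current position (later first): Eriksen (5 Dec 2011) before Petrov (19 Apr 2006).
Full order: Amari, Greco, Halvorsen, Moreau, Eriksen, Petrov, Novak, Brennan.

Amari, Greco, Halvorsen, Moreau, Eriksen, Petrov, Novak, Brennan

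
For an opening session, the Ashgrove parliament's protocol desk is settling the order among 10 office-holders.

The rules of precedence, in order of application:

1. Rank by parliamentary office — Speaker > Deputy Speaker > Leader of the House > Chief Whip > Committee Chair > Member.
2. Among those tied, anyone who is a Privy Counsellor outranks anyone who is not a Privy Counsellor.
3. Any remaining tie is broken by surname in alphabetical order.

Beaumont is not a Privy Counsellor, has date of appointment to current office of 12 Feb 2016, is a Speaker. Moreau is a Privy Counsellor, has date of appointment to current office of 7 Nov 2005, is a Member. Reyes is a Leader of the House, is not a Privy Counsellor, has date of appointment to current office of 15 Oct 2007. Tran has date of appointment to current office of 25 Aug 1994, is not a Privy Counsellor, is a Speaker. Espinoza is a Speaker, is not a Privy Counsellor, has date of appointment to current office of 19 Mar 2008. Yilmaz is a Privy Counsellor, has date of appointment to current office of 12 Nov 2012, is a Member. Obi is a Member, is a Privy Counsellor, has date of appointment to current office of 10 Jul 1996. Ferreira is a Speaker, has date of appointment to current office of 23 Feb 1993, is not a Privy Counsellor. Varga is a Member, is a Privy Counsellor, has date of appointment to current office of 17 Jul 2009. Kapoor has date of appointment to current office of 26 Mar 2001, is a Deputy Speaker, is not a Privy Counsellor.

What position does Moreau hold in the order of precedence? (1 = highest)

By parliamentary office: Beaumont, Espinoza, Ferreira and Tran (Speaker); then Kapoor (Deputy Speaker); then Reyes (Leader of the House); then Moreau, Obi, Varga and Yilmaz (Member).
Beaumont, Espinoza, Ferreira and Tran are each not a Privy Counsellor, so the next rule applies.
Among Beaumont, Espinoza, Ferreira and Tran, alphabetically by surname: Beaumont before Espinoza before Ferreira before Tran.
Moreau, Obi, Varga and Yilmaz are each a Privy Counsellor, so the next rule applies.
Among Moreau, Obi, Varga and Yilmaz, alphabetically by surname: Moreau before Obi before Varga before Yilmaz.
Order: Beaumont, Espinoza, Ferreira, Tran, Kapoor, Reyes, Moreau, Obi, Varga, Yilmaz. So position 7.

7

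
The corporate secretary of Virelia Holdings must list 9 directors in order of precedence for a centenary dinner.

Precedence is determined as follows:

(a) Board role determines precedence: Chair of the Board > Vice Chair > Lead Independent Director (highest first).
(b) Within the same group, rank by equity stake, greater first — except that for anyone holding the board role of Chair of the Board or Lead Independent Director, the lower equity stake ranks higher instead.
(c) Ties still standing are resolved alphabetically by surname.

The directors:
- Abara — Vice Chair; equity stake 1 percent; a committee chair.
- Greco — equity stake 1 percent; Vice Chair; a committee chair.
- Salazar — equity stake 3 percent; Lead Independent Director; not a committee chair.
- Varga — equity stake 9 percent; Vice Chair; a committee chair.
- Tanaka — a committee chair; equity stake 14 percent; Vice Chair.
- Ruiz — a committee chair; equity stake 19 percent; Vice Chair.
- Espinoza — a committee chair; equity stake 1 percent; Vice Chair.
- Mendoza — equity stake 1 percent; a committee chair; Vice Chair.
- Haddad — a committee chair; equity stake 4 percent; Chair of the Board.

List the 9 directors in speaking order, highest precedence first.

By board role: Haddad (Chair of the Board); then Ruiz, Tanaka, Varga, Abara, Espinoza, Greco and Mendoza (Vice Chair); then Salazar (Lead Independent Director).
Among Ruiz, Tanaka, Varga, Abara, Espinoza, Greco and Mendoza, by equity stake (higher first): Ruiz (19 percent) before Tanaka (14 percent) before Varga (9 percent) before Abara, Espinoza, Greco and Mendoza (1 percent).
Among Abara, Espinoza, Greco and Mendoza, alphabetically by surname: Abara before Espinoza before Greco before Mendoza.
Full order: Haddad, Ruiz, Tanaka, Varga, Abara, Espinoza, Greco, Mendoza, Salazar.

Haddad, Ruiz, Tanaka, Varga, Abara, Espinoza, Greco, Mendoza, Salazar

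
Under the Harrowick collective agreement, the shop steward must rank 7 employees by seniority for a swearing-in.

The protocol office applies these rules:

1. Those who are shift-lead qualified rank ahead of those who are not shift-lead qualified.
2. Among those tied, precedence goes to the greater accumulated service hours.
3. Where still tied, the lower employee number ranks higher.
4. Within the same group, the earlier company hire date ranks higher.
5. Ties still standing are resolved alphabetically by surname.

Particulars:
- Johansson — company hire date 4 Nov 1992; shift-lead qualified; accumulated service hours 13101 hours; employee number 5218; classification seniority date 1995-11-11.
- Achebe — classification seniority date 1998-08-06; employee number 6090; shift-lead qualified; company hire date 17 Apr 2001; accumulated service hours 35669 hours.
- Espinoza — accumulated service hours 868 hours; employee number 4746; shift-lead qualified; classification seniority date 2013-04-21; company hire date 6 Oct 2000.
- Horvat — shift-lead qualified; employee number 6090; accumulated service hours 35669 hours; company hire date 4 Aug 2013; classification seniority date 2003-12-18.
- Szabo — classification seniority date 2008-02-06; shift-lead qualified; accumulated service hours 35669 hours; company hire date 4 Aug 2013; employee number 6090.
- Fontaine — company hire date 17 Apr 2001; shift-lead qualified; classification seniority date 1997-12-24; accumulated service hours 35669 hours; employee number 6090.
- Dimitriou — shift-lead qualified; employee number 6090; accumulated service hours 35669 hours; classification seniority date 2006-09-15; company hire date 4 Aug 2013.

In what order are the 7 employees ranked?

By the first rule: Achebe, Fontaine, Dimitriou, Horvat, Szabo, Johansson and Espinoza (each shift-lead qualified).
Among Achebe, Fontaine, Dimitriou, Horvat, Szabo, Johansson and Espinoza, by accumulated service hours (higher first): Achebe, Fontaine, Dimitriou, Horvat and Szabo (35669 hours) before Johansson (13101 hours) before Espinoza (868 hours).
Achebe, Fontaine, Dimitriou, Horvat and Szabo all have employee number 6090, so the next rule applies.
Among Achebe, Fontaine, Dimitriou, Horvat and Szabo, by company hire date (earlier first): Achebe and Fontaine (17 Apr 2001) before Dimitriou, Horvat and Szabo (4 Aug 2013).
Among Achebe and Fontaine, alphabetically by surname: Achebe before Fontaine.
Among Dimitriou, Horvat and Szabo, alphabetically by surname: Dimitriou before Horvat before Szabo.
Full order: Achebe, Fontaine, Dimitriou, Horvat, Szabo, Johansson, Espinoza.

Achebe, Fontaine, Dimitriou, Horvat, Szabo, Johansson, Espinoza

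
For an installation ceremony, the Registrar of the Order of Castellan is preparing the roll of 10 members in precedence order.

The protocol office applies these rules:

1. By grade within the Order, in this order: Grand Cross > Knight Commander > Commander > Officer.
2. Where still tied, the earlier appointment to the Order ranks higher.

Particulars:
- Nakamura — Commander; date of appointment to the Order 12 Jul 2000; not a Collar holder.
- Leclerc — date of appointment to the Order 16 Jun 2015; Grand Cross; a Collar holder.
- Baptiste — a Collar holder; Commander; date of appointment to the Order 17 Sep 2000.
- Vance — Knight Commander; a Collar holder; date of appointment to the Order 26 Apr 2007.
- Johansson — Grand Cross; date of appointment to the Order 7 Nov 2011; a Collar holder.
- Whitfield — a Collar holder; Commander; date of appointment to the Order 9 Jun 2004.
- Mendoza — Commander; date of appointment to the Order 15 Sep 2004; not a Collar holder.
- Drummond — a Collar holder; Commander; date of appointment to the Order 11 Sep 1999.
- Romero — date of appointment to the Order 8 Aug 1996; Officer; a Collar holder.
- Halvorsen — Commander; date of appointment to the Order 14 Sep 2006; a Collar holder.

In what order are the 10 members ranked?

By grade within the Order: Johansson and Leclerc (Grand Cross); then Vance (Knight Commander); then Drummond, Nakamura, Baptiste, Whitfield, Mendoza and Halvorsen (Commander); then Romero (Officer).
Among Johansson and Leclerc, by date of appointment to the Order (earlier first): Johansson (7 Nov 2011) before Leclerc (16 Jun 2015).
Among Drummond, Nakamura, Baptiste, Whitfield, Mendoza and Halvorsen, by date of appointment to the Order (earlier first): Drummond (11 Sep 1999) before Nakamura (12 Jul 2000) before Baptiste (17 Sep 2000) before Whitfield (9 Jun 2004) before Mendoza (15 Sep 2004) before Halvorsen (14 Sep 2006).
Full order: Johansson, Leclerc, Vance, Drummond, Nakamura, Baptiste, Whitfield, Mendoza, Halvorsen, Romero.

Johansson, Leclerc, Vance, Drummond, Nakamura, Baptiste, Whitfield, Mendoza, Halvorsen, Romero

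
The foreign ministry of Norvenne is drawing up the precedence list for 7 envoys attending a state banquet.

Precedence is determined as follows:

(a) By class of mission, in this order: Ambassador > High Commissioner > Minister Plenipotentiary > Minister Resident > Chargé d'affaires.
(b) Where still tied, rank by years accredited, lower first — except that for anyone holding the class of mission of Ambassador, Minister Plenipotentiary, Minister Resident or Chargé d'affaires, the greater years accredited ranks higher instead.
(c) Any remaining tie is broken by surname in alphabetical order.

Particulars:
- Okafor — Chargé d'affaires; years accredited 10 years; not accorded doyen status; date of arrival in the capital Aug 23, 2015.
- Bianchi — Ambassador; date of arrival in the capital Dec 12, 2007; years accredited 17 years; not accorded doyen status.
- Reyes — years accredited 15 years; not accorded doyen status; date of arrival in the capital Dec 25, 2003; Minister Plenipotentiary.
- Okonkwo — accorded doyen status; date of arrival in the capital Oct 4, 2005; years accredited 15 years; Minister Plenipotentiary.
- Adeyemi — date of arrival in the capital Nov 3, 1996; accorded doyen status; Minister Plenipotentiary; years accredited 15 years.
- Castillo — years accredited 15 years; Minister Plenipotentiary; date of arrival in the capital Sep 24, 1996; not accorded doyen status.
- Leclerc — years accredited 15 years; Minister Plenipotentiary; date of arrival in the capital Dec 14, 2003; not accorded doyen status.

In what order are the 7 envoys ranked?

By class of mission: Bianchi (Ambassador); then Adeyemi, Castillo, Leclerc, Okonkwo and Reyes (Minister Plenipotentiary); then Okafor (Chargé d'affaires).
Adeyemi, Castillo, Leclerc, Okonkwo and Reyes all have years accredited 15 years, so the next rule applies.
Among Adeyemi, Castillo, Leclerc, Okonkwo and Reyes, alphabetically by surname: Adeyemi before Castillo before Leclerc before Okonkwo before Reyes.
Full order: Bianchi, Adeyemi, Castillo, Leclerc, Okonkwo, Reyes, Okafor.

Bianchi, Adeyemi, Castillo, Leclerc, Okonkwo, Reyes, Okafor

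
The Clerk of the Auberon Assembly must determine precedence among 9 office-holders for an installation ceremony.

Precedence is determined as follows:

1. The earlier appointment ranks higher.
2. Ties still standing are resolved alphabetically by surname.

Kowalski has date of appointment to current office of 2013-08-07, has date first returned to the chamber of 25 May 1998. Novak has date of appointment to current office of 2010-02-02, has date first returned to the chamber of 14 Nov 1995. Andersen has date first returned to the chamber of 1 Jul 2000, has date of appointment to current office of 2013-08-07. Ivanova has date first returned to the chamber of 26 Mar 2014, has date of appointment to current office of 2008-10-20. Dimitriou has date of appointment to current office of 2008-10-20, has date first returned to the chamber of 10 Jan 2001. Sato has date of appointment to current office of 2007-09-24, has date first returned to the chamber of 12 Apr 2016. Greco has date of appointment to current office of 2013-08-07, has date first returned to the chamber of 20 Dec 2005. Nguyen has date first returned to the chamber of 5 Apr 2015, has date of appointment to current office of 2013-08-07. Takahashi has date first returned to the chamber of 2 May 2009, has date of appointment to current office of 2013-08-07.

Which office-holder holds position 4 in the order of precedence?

Novak

By date of appointment to current office (earlier first): Sato (2007-09-24); then Dimitriou and Ivanova (both 2008-10-20); then Novak (2010-02-02); then Andersen, Greco, Kowalski, Nguyen and Takahashi (each 2013-08-07).
Among Dimitriou and Ivanova, alphabetically by surname: Dimitriou before Ivanova.
Among Andersen, Greco, Kowalski, Nguyen and Takahashi, alphabetically by surname: Andersen before Greco before Kowalski before Nguyen before Takahashi.
Order: Sato, Dimitriou, Ivanova, Novak, Andersen, Greco, Kowalski, Nguyen, Takahashi.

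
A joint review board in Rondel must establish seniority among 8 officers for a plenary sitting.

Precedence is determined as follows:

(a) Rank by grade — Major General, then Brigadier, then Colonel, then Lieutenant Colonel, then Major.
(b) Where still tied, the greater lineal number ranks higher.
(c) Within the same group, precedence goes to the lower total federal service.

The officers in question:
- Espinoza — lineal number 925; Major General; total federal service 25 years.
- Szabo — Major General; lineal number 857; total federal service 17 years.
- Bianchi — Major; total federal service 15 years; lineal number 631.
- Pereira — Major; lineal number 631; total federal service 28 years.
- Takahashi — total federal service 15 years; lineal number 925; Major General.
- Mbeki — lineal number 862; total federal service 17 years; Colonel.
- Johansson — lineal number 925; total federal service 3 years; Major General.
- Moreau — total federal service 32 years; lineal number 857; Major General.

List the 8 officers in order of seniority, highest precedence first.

By grade: Johansson, Takahashi, Espinoza, Szabo and Moreau (Major General); then Mbeki (Colonel); then Bianchi and Pereira (Major).
Among Johansson, Takahashi, Espinoza, Szabo and Moreau, by lineal number (higher first): Johansson, Takahashi and Espinoza (925) before Szabo and Moreau (857).
Among Johansson, Takahashi and Espinoza, by total federal service (lower first): Johansson (3 years) before Takahashi (15 years) before Espinoza (25 years).
Among Szabo and Moreau, by total federal service (lower first): Szabo (17 years) before Moreau (32 years).
Bianchi and Pereira both have lineal number 631, so the next rule applies.
Among Bianchi and Pereira, by total federal service (lower first): Bianchi (15 years) before Pereira (28 years).
Full order: Johansson, Takahashi, Espinoza, Szabo, Moreau, Mbeki, Bianchi, Pereira.

Johansson, Takahashi, Espinoza, Szabo, Moreau, Mbeki, Bianchi, Pereira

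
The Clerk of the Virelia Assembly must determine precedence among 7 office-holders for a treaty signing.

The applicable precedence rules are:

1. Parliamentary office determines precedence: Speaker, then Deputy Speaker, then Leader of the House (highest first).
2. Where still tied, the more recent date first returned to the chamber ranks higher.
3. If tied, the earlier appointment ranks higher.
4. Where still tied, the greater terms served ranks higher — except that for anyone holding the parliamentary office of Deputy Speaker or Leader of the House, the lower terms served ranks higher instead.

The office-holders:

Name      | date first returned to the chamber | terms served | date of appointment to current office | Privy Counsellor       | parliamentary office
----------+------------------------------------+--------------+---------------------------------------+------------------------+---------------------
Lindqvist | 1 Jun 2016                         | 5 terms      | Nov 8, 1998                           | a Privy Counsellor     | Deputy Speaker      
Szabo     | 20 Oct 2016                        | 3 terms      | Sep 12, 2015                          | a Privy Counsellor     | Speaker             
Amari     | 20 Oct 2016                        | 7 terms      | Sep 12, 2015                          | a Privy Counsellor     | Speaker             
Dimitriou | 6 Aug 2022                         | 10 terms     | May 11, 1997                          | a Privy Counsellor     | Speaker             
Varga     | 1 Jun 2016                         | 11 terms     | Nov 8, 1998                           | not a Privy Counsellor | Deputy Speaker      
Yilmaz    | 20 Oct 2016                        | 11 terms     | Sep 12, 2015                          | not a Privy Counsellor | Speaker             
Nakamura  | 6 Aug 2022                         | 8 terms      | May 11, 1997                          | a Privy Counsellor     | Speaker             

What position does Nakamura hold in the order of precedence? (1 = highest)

2

By parliamentary office: Dimitriou, Nakamura, Yilmaz, Amari and Szabo (Speaker); then Lindqvist and Varga (Deputy Speaker).
Among Dimitriou, Nakamura, Yilmaz, Amari and Szabo, by date first returned to the chamber (later first): Dimitriou and Nakamura (6 Aug 2022) before Yilmaz, Amari and Szabo (20 Oct 2016).
Dimitriou and Nakamura both have date of appointment to current office May 11, 1997, so the next rule applies.
Among Dimitriou and Nakamura, by terms served (higher first): Dimitriou (10 terms) before Nakamura (8 terms).
Yilmaz, Amari and Szabo all have date of appointment to current office Sep 12, 2015, so the next rule applies.
Among Yilmaz, Amari and Szabo, by terms served (higher first): Yilmaz (11 terms) before Amari (7 terms) before Szabo (3 terms).
Lindqvist and Varga both have date first returned to the chamber 1 Jun 2016, so the next rule applies.
Lindqvist and Varga both have date of appointment to current office Nov 8, 1998, so the next rule applies.
Among Lindqvist and Varga, by terms served (lower first) (reversed rule for this group): Lindqvist (5 terms) before Varga (11 terms).
Order: Dimitriou, Nakamura, Yilmaz, Amari, Szabo, Lindqvist, Varga. So position 2.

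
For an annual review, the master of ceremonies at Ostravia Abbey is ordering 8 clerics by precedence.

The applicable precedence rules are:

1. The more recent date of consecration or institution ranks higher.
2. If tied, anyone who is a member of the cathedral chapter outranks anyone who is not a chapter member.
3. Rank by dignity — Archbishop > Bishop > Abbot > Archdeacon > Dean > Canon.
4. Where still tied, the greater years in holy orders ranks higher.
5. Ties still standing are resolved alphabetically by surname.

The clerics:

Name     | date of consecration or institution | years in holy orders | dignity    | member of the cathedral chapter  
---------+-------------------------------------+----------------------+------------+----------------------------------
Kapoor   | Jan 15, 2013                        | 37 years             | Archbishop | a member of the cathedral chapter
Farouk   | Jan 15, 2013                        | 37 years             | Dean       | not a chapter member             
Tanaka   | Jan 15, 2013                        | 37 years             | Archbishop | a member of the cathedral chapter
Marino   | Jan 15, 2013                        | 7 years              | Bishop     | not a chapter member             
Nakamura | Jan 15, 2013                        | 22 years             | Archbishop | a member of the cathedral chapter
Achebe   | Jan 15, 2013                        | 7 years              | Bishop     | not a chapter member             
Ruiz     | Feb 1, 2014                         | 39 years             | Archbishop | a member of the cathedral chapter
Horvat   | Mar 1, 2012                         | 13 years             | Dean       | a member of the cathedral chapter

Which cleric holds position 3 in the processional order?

By date of consecration or institution (later first): Ruiz (Feb 1, 2014); then Kapoor, Tanaka, Nakamura, Achebe, Marino and Farouk (each Jan 15, 2013); then Horvat (Mar 1, 2012).
Among Kapoor, Tanaka, Nakamura, Achebe, Marino and Farouk, a member of the cathedral chapter before not a chapter member: Kapoor, Tanaka and Nakamura (a member of the cathedral chapter) before Achebe, Marino and Farouk (not a chapter member).
Kapoor, Tanaka and Nakamura are each Archbishop, so the next rule applies.
Among Kapoor, Tanaka and Nakamura, by years in holy orders (higher first): Kapoor and Tanaka (37 years) before Nakamura (22 years).
Among Kapoor and Tanaka, alphabetically by surname: Kapoor before Tanaka.
Among Achebe, Marino and Farouk, by dignity: Achebe and Marino (Bishop) before Farouk (Dean).
Achebe and Marino both have years in holy orders 7 years, so the next rule applies.
Among Achebe and Marino, alphabetically by surname: Achebe before Marino.
Order: Ruiz, Kapoor, Tanaka, Nakamura, Achebe, Marino, Farouk, Horvat.

Tanaka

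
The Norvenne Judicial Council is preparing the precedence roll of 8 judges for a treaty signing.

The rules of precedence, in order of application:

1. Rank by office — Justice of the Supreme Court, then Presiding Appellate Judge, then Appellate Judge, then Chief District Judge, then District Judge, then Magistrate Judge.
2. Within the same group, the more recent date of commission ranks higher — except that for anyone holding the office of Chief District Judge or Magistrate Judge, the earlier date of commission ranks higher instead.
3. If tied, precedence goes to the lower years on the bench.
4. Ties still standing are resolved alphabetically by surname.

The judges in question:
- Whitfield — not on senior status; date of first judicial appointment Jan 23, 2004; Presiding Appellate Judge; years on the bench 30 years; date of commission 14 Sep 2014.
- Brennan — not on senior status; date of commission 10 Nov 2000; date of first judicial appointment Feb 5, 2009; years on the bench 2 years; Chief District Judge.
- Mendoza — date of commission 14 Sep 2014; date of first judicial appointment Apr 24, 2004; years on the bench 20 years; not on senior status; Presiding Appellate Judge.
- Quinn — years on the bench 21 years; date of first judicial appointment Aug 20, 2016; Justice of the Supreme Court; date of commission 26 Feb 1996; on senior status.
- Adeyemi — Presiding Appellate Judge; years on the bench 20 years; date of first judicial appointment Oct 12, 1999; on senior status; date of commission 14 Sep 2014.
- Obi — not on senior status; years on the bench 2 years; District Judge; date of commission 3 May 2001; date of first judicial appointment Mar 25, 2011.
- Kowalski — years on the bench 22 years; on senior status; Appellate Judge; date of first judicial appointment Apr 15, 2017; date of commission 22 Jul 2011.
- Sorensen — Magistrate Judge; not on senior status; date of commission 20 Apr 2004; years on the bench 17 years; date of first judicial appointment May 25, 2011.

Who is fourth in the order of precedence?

By office: Quinn (Justice of the Supreme Court); then Adeyemi, Mendoza and Whitfield (Presiding Appellate Judge); then Kowalski (Appellate Judge); then Brennan (Chief District Judge); then Obi (District Judge); then Sorensen (Magistrate Judge).
Adeyemi, Mendoza and Whitfield all have date of commission 14 Sep 2014, so the next rule applies.
Among Adeyemi, Mendoza and Whitfield, by years on the bench (lower first): Adeyemi and Mendoza (20 years) before Whitfield (30 years).
Among Adeyemi and Mendoza, alphabetically by surname: Adeyemi before Mendoza.
Order: Quinn, Adeyemi, Mendoza, Whitfield, Kowalski, Brennan, Obi, Sorensen.

Whitfield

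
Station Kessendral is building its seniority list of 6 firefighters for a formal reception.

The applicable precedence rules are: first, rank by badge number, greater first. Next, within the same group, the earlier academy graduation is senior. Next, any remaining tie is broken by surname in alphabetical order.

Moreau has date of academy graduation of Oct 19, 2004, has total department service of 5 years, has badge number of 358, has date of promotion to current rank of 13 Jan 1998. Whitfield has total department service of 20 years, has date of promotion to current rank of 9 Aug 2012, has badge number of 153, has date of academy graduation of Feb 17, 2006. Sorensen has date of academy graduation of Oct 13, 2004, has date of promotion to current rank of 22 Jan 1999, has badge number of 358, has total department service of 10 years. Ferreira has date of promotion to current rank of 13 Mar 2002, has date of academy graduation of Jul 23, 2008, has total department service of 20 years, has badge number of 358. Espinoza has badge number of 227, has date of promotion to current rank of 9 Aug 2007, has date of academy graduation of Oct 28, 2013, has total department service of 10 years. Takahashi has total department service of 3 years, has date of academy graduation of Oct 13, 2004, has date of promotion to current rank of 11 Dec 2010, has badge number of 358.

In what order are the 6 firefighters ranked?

Sorensen, Takahashi, Moreau, Ferreira, Espinoza, Whitfield

By badge number (higher first): Sorensen, Takahashi, Moreau and Ferreira (each 358); then Espinoza (227); then Whitfield (153).
Among Sorensen, Takahashi, Moreau and Ferreira, by date of academy graduation (earlier first): Sorensen and Takahashi (Oct 13, 2004) before Moreau (Oct 19, 2004) before Ferreira (Jul 23, 2008).
Among Sorensen and Takahashi, alphabetically by surname: Sorensen before Takahashi.
Full order: Sorensen, Takahashi, Moreau, Ferreira, Espinoza, Whitfield.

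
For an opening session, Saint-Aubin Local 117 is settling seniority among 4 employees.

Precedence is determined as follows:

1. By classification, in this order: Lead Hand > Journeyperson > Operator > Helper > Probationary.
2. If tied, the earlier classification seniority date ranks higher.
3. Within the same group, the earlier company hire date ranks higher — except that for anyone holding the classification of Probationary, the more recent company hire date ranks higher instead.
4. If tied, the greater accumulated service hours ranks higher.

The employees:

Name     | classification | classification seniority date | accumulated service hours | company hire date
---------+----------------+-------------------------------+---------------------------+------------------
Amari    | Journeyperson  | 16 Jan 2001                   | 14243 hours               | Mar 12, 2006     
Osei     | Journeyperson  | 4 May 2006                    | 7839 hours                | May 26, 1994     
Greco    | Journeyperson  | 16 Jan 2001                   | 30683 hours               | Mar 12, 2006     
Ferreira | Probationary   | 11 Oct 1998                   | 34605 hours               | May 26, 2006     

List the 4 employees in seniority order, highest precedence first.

Greco, Amari, Osei, Ferreira

By classification: Greco, Amari and Osei (Journeyperson); then Ferreira (Probationary).
Among Greco, Amari and Osei, by classification seniority date (earlier first): Greco and Amari (16 Jan 2001) before Osei (4 May 2006).
Greco and Amari both have company hire date Mar 12, 2006, so the next rule applies.
Among Greco and Amari, by accumulated service hours (higher first): Greco (30683 hours) before Amari (14243 hours).
Full order: Greco, Amari, Osei, Ferreira.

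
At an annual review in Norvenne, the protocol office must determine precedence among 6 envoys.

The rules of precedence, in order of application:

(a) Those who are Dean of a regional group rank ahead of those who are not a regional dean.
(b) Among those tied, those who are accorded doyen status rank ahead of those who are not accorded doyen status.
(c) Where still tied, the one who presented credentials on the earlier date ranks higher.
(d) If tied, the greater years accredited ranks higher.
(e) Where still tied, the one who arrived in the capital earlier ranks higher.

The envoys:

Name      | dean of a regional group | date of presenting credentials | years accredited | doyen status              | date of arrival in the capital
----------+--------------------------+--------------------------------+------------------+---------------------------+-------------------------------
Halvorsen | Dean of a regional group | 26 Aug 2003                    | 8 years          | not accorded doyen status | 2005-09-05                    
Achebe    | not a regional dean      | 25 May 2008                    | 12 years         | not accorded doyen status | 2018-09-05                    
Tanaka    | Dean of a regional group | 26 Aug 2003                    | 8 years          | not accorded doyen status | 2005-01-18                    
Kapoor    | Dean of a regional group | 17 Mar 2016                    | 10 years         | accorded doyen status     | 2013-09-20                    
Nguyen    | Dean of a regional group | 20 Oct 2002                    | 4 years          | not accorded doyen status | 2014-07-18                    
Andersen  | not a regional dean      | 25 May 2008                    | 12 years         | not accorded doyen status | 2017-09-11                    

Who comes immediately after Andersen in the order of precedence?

Achebe

By the first rule: Kapoor, Nguyen, Tanaka and Halvorsen (each Dean of a regional group); then Andersen and Achebe (both not a regional dean).
Among Kapoor, Nguyen, Tanaka and Halvorsen, accorded doyen status before not accorded doyen status: Kapoor (accorded doyen status) before Nguyen, Tanaka and Halvorsen (not accorded doyen status).
Among Nguyen, Tanaka and Halvorsen, by date of presenting credentials (earlier first): Nguyen (20 Oct 2002) before Tanaka and Halvorsen (26 Aug 2003).
Tanaka and Halvorsen both have years accredited 8 years, so the next rule applies.
Among Tanaka and Halvorsen, by date of arrival in the capital (earlier first): Tanaka (2005-01-18) before Halvorsen (2005-09-05).
Andersen and Achebe are each not accorded doyen status, so the next rule applies.
Andersen and Achebe both have date of presenting credentials 25 May 2008, so the next rule applies.
Andersen and Achebe both have years accredited 12 years, so the next rule applies.
Among Andersen and Achebe, by date of arrival in the capital (earlier first): Andersen (2017-09-11) before Achebe (2018-09-05).
Order: Kapoor, Nguyen, Tanaka, Halvorsen, Andersen, Achebe.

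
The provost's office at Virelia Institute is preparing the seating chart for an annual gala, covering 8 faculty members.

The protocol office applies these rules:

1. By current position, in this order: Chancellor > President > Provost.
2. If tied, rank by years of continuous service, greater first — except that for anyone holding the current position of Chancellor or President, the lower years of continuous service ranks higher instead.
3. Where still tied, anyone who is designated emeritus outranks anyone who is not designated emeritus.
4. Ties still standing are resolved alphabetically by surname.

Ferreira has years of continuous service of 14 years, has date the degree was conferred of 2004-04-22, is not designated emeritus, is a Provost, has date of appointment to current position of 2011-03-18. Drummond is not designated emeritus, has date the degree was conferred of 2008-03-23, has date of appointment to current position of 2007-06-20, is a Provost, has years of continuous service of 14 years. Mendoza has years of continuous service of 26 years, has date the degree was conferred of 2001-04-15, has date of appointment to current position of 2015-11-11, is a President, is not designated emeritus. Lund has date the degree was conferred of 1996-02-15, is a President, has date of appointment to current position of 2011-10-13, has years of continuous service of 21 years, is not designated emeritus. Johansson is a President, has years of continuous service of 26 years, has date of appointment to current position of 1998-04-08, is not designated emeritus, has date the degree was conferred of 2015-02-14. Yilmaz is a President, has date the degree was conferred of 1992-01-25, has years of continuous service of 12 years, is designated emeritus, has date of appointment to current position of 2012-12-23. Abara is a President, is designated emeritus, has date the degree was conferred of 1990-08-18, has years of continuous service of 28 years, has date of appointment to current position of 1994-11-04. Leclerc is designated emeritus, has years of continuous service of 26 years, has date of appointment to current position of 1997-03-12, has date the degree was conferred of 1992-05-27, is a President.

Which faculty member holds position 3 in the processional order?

Leclerc

By current position: Yilmaz, Lund, Leclerc, Johansson, Mendoza and Abara (President); then Drummond and Ferreira (Provost).
Among Yilmaz, Lund, Leclerc, Johansson, Mendoza and Abara, by years of continuous service (lower first) (reversed rule for this group): Yilmaz (12 years) before Lund (21 years) before Leclerc, Johansson and Mendoza (26 years) before Abara (28 years).
Among Leclerc, Johansson and Mendoza, designated emeritus before not designated emeritus: Leclerc (designated emeritus) before Johansson and Mendoza (not designated emeritus).
Among Johansson and Mendoza, alphabetically by surname: Johansson before Mendoza.
Drummond and Ferreira both have years of continuous service 14 years, so the next rule applies.
Drummond and Ferreira are each not designated emeritus, so the next rule applies.
Among Drummond and Ferreira, alphabetically by surname: Drummond before Ferreira.
Order: Yilmaz, Lund, Leclerc, Johansson, Mendoza, Abara, Drummond, Ferreira.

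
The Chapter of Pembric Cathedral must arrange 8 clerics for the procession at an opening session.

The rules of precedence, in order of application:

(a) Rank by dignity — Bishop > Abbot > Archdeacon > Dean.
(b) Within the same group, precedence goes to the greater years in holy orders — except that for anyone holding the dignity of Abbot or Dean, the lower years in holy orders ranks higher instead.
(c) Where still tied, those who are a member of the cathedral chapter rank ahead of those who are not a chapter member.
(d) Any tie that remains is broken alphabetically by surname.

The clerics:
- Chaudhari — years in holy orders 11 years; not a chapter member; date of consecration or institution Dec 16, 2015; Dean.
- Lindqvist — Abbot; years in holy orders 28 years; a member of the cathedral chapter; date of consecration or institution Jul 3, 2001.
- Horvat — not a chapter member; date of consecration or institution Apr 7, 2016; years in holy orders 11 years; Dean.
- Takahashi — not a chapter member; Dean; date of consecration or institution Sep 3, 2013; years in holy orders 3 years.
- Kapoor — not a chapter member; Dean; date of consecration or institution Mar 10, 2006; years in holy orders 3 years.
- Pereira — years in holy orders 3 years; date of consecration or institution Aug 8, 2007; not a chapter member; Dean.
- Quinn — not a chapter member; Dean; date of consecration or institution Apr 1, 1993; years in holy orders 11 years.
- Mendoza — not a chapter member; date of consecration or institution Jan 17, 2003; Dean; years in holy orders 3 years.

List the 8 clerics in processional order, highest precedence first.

By dignity: Lindqvist (Abbot); then Kapoor, Mendoza, Pereira, Takahashi, Chaudhari, Horvat and Quinn (Dean).
Among Kapoor, Mendoza, Pereira, Takahashi, Chaudhari, Horvat and Quinn, by years in holy orders (lower first) (reversed rule for this group): Kapoor, Mendoza, Pereira and Takahashi (3 years) before Chaudhari, Horvat and Quinn (11 years).
Kapoor, Mendoza, Pereira and Takahashi are each not a chapter member, so the next rule applies.
Among Kapoor, Mendoza, Pereira and Takahashi, alphabetically by surname: Kapoor before Mendoza before Pereira before Takahashi.
Chaudhari, Horvat and Quinn are each not a chapter member, so the next rule applies.
Among Chaudhari, Horvat and Quinn, alphabetically by surname: Chaudhari before Horvat before Quinn.
Full order: Lindqvist, Kapoor, Mendoza, Pereira, Takahashi, Chaudhari, Horvat, Quinn.

Lindqvist, Kapoor, Mendoza, Pereira, Takahashi, Chaudhari, Horvat, Quinn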